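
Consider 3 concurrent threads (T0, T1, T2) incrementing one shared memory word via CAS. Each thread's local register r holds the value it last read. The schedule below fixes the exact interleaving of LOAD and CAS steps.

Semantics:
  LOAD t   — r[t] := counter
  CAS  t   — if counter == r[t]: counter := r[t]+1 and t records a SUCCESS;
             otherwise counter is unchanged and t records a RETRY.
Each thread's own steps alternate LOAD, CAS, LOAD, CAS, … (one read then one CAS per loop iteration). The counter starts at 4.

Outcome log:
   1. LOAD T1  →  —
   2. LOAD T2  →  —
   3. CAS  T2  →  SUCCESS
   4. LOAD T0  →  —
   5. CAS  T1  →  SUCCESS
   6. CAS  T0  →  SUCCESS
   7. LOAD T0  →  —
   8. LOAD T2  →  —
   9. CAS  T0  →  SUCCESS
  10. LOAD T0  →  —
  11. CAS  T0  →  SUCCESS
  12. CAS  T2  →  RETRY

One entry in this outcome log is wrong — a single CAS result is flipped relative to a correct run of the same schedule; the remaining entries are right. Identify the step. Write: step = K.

step = 5

Correct run:
   1) LOAD T1:  M=4  r_T1=4
   2) LOAD T2:  M=4  r_T2=4
   3) CAS  T2:  M=5  r_T2=4 ✓
   4) LOAD T0:  M=5  r_T0=5
   5) CAS  T1:  M=5  r_T1=4 ✗
   6) CAS  T0:  M=6  r_T0=5 ✓
   7) LOAD T0:  M=6  r_T0=6
   8) LOAD T2:  M=6  r_T2=6
   9) CAS  T0:  M=7  r_T0=6 ✓
  10) LOAD T0:  M=7  r_T0=7
  11) CAS  T0:  M=8  r_T0=7 ✓
  12) CAS  T2:  M=8  r_T2=6 ✗
Mismatch at 5.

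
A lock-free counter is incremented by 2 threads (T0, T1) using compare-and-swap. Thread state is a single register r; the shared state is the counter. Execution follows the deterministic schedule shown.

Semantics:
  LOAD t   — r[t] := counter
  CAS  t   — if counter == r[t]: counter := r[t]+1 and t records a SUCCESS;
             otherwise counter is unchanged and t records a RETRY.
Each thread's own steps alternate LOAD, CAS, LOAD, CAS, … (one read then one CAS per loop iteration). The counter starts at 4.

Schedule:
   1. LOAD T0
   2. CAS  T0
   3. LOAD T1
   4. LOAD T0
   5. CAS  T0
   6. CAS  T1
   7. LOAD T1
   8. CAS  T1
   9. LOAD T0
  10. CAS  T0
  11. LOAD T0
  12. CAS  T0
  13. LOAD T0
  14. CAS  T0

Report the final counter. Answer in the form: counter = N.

T0 LOAD — after: cnt=4, r=4 — load
T0 CAS — after: cnt=5, r=4 — ok
T1 LOAD — after: cnt=5, r=5 — load
T0 LOAD — after: cnt=5, r=5 — load
T0 CAS — after: cnt=6, r=5 — ok
T1 CAS — after: cnt=6, r=5 — retry
T1 LOAD — after: cnt=6, r=6 — load
T1 CAS — after: cnt=7, r=6 — ok
T0 LOAD — after: cnt=7, r=7 — load
T0 CAS — after: cnt=8, r=7 — ok
T0 LOAD — after: cnt=8, r=8 — load
T0 CAS — after: cnt=9, r=8 — ok
T0 LOAD — after: cnt=9, r=9 — load
T0 CAS — after: cnt=10, r=9 — ok

counter = 10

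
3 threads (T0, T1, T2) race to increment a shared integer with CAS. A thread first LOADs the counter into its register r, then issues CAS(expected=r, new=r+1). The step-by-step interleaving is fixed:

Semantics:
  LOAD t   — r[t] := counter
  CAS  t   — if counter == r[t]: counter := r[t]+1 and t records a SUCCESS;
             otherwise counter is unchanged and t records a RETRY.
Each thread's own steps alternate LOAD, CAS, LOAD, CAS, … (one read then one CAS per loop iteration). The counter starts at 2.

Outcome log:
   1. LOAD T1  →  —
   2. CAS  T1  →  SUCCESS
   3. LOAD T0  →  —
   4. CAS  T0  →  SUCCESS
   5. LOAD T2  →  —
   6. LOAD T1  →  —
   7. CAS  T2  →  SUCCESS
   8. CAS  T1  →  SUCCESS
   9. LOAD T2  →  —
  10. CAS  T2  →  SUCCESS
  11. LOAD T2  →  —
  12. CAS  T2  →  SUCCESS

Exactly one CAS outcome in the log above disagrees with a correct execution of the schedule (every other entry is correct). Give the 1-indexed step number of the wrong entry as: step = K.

Re-executing:
step 1: T1 LOAD ⇒ load; ctr=2 reg=2
step 2: T1 CAS ⇒ ok; ctr=3 reg=2
step 3: T0 LOAD ⇒ load; ctr=3 reg=3
step 4: T0 CAS ⇒ ok; ctr=4 reg=3
step 5: T2 LOAD ⇒ load; ctr=4 reg=4
step 6: T1 LOAD ⇒ load; ctr=4 reg=4
step 7: T2 CAS ⇒ ok; ctr=5 reg=4
step 8: T1 CAS ⇒ retry; ctr=5 reg=4
step 9: T2 LOAD ⇒ load; ctr=5 reg=5
step 10: T2 CAS ⇒ ok; ctr=6 reg=5
step 11: T2 LOAD ⇒ load; ctr=6 reg=6
step 12: T2 CAS ⇒ ok; ctr=7 reg=6
Flip is step 8.

step = 8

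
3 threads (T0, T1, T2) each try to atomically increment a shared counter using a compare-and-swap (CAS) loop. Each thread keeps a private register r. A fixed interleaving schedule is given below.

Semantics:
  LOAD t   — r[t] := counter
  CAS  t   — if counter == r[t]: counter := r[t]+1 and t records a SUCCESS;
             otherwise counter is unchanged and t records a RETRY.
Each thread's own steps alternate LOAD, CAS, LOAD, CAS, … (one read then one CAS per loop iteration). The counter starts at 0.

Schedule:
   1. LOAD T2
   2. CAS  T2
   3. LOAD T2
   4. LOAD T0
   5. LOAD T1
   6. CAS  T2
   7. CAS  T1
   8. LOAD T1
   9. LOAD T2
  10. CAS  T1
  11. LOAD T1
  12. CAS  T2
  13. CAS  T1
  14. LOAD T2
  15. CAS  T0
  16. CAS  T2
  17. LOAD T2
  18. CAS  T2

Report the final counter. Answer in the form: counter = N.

step 1: T2 LOAD ⇒ load; ctr=0 reg=0
step 2: T2 CAS ⇒ ok; ctr=1 reg=0
step 3: T2 LOAD ⇒ load; ctr=1 reg=1
step 4: T0 LOAD ⇒ load; ctr=1 reg=1
step 5: T1 LOAD ⇒ load; ctr=1 reg=1
step 6: T2 CAS ⇒ ok; ctr=2 reg=1
step 7: T1 CAS ⇒ retry; ctr=2 reg=1
step 8: T1 LOAD ⇒ load; ctr=2 reg=2
step 9: T2 LOAD ⇒ load; ctr=2 reg=2
step 10: T1 CAS ⇒ ok; ctr=3 reg=2
step 11: T1 LOAD ⇒ load; ctr=3 reg=3
step 12: T2 CAS ⇒ retry; ctr=3 reg=2
step 13: T1 CAS ⇒ ok; ctr=4 reg=3
step 14: T2 LOAD ⇒ load; ctr=4 reg=4
step 15: T0 CAS ⇒ retry; ctr=4 reg=1
step 16: T2 CAS ⇒ ok; ctr=5 reg=4
step 17: T2 LOAD ⇒ load; ctr=5 reg=5
step 18: T2 CAS ⇒ ok; ctr=6 reg=5

counter = 6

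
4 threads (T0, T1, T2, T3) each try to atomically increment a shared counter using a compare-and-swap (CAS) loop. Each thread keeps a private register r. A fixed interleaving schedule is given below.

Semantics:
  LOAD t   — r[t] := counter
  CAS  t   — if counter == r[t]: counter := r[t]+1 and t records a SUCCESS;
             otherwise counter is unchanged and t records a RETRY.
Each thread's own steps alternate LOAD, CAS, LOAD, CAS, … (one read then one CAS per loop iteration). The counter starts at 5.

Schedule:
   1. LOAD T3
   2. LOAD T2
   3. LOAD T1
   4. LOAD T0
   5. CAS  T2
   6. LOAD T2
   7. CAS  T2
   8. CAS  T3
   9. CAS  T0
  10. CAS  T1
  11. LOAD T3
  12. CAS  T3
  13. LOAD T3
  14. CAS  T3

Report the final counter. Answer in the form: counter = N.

counter = 9

   1) LOAD T3:  M=5  r_T3=5
   2) LOAD T2:  M=5  r_T2=5
   3) LOAD T1:  M=5  r_T1=5
   4) LOAD T0:  M=5  r_T0=5
   5) CAS  T2:  M=6  r_T2=5 ✓
   6) LOAD T2:  M=6  r_T2=6
   7) CAS  T2:  M=7  r_T2=6 ✓
   8) CAS  T3:  M=7  r_T3=5 ✗
   9) CAS  T0:  M=7  r_T0=5 ✗
  10) CAS  T1:  M=7  r_T1=5 ✗
  11) LOAD T3:  M=7  r_T3=7
  12) CAS  T3:  M=8  r_T3=7 ✓
  13) LOAD T3:  M=8  r_T3=8
  14) CAS  T3:  M=9  r_T3=8 ✓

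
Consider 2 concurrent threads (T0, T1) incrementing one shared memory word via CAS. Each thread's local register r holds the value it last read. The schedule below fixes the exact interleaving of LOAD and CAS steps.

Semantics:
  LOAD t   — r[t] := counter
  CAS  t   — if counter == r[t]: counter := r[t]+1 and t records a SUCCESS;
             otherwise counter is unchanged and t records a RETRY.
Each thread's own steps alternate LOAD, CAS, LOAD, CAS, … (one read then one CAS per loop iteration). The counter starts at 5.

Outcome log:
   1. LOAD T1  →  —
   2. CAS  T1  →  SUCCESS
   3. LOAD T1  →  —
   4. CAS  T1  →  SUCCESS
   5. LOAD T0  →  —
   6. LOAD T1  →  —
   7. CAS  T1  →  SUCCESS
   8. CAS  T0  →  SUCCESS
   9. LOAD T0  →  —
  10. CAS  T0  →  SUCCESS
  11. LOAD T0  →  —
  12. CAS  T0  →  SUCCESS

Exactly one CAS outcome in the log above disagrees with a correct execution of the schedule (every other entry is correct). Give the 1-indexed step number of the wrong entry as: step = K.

step = 8

Correct run:
T1 LOAD — after: cnt=5, r=5 — load
T1 CAS — after: cnt=6, r=5 — ok
T1 LOAD — after: cnt=6, r=6 — load
T1 CAS — after: cnt=7, r=6 — ok
T0 LOAD — after: cnt=7, r=7 — load
T1 LOAD — after: cnt=7, r=7 — load
T1 CAS — after: cnt=8, r=7 — ok
T0 CAS — after: cnt=8, r=7 — retry
T0 LOAD — after: cnt=8, r=8 — load
T0 CAS — after: cnt=9, r=8 — ok
T0 LOAD — after: cnt=9, r=9 — load
T0 CAS — after: cnt=10, r=9 — ok
Flip is step 8.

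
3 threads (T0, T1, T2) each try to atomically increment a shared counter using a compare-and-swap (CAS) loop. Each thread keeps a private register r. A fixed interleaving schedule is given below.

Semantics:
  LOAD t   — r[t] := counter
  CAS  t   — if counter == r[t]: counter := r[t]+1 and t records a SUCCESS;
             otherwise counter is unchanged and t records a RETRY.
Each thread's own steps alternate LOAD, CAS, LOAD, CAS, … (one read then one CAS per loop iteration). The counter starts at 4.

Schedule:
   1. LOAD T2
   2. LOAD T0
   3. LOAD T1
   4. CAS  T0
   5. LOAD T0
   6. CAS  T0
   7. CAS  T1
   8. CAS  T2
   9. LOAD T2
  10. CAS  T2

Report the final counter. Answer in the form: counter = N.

T2 LOAD — after: cnt=4, r=4 — load
T0 LOAD — after: cnt=4, r=4 — load
T1 LOAD — after: cnt=4, r=4 — load
T0 CAS — after: cnt=5, r=4 — ok
T0 LOAD — after: cnt=5, r=5 — load
T0 CAS — after: cnt=6, r=5 — ok
T1 CAS — after: cnt=6, r=4 — retry
T2 CAS — after: cnt=6, r=4 — retry
T2 LOAD — after: cnt=6, r=6 — load
T2 CAS — after: cnt=7, r=6 — ok

counter = 7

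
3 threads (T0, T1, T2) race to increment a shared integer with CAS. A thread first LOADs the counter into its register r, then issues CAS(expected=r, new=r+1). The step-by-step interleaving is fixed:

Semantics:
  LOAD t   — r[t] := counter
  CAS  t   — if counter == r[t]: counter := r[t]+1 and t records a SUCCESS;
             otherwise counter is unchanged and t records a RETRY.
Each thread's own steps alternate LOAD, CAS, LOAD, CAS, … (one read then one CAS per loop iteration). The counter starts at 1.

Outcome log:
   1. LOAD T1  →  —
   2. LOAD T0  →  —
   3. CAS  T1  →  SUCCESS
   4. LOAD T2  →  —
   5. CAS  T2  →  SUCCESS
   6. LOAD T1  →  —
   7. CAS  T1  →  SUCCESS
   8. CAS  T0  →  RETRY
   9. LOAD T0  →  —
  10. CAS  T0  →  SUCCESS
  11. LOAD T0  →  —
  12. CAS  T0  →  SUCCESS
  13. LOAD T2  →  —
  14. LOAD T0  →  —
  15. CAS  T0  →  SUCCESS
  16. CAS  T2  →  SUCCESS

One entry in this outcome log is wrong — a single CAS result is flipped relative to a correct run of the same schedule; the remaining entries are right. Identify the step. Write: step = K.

Correct run:
   1) LOAD T1:  M=1  r_T1=1
   2) LOAD T0:  M=1  r_T0=1
   3) CAS  T1:  M=2  r_T1=1 ✓
   4) LOAD T2:  M=2  r_T2=2
   5) CAS  T2:  M=3  r_T2=2 ✓
   6) LOAD T1:  M=3  r_T1=3
   7) CAS  T1:  M=4  r_T1=3 ✓
   8) CAS  T0:  M=4  r_T0=1 ✗
   9) LOAD T0:  M=4  r_T0=4
  10) CAS  T0:  M=5  r_T0=4 ✓
  11) LOAD T0:  M=5  r_T0=5
  12) CAS  T0:  M=6  r_T0=5 ✓
  13) LOAD T2:  M=6  r_T2=6
  14) LOAD T0:  M=6  r_T0=6
  15) CAS  T0:  M=7  r_T0=6 ✓
  16) CAS  T2:  M=7  r_T2=6 ✗
Flip is step 16.

step = 16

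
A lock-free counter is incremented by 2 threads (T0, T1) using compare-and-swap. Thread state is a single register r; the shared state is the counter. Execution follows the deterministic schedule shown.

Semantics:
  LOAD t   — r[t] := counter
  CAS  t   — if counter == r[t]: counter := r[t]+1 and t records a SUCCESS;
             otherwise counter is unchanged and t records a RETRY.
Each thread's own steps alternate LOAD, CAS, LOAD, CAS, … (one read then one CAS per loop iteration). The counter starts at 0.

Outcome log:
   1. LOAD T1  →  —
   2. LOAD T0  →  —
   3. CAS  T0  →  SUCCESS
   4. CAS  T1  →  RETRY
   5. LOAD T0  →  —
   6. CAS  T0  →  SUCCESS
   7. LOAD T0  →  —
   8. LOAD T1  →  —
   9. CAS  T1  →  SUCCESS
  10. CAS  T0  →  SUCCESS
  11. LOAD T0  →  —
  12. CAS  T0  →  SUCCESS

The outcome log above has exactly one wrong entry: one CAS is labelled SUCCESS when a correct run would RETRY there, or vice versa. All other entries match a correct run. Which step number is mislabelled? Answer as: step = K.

Re-executing:
step 1: T1 LOAD ⇒ load; ctr=0 reg=0
step 2: T0 LOAD ⇒ load; ctr=0 reg=0
step 3: T0 CAS ⇒ ok; ctr=1 reg=0
step 4: T1 CAS ⇒ retry; ctr=1 reg=0
step 5: T0 LOAD ⇒ load; ctr=1 reg=1
step 6: T0 CAS ⇒ ok; ctr=2 reg=1
step 7: T0 LOAD ⇒ load; ctr=2 reg=2
step 8: T1 LOAD ⇒ load; ctr=2 reg=2
step 9: T1 CAS ⇒ ok; ctr=3 reg=2
step 10: T0 CAS ⇒ retry; ctr=3 reg=2
step 11: T0 LOAD ⇒ load; ctr=3 reg=3
step 12: T0 CAS ⇒ ok; ctr=4 reg=3
Flip is step 10.

step = 10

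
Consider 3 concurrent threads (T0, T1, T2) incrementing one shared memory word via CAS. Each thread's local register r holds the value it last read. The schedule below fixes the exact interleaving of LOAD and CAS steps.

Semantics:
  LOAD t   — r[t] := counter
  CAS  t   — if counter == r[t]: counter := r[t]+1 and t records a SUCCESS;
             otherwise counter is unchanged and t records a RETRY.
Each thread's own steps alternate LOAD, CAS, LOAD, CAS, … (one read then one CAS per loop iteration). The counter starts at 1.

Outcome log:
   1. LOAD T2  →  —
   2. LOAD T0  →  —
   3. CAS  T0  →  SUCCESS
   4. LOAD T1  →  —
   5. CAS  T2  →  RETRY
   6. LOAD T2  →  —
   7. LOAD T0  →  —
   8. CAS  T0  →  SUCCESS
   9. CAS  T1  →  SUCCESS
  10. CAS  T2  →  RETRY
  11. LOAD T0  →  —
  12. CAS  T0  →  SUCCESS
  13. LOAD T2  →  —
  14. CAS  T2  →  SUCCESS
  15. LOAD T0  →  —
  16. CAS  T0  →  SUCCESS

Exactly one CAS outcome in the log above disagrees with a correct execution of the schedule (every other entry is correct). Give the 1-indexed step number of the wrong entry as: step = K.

step = 9

Correct run:
step 1: T2 LOAD ⇒ load; ctr=1 reg=1
step 2: T0 LOAD ⇒ load; ctr=1 reg=1
step 3: T0 CAS ⇒ ok; ctr=2 reg=1
step 4: T1 LOAD ⇒ load; ctr=2 reg=2
step 5: T2 CAS ⇒ retry; ctr=2 reg=1
step 6: T2 LOAD ⇒ load; ctr=2 reg=2
step 7: T0 LOAD ⇒ load; ctr=2 reg=2
step 8: T0 CAS ⇒ ok; ctr=3 reg=2
step 9: T1 CAS ⇒ retry; ctr=3 reg=2
step 10: T2 CAS ⇒ retry; ctr=3 reg=2
step 11: T0 LOAD ⇒ load; ctr=3 reg=3
step 12: T0 CAS ⇒ ok; ctr=4 reg=3
step 13: T2 LOAD ⇒ load; ctr=4 reg=4
step 14: T2 CAS ⇒ ok; ctr=5 reg=4
step 15: T0 LOAD ⇒ load; ctr=5 reg=5
step 16: T0 CAS ⇒ ok; ctr=6 reg=5
Log disagrees first at step 9.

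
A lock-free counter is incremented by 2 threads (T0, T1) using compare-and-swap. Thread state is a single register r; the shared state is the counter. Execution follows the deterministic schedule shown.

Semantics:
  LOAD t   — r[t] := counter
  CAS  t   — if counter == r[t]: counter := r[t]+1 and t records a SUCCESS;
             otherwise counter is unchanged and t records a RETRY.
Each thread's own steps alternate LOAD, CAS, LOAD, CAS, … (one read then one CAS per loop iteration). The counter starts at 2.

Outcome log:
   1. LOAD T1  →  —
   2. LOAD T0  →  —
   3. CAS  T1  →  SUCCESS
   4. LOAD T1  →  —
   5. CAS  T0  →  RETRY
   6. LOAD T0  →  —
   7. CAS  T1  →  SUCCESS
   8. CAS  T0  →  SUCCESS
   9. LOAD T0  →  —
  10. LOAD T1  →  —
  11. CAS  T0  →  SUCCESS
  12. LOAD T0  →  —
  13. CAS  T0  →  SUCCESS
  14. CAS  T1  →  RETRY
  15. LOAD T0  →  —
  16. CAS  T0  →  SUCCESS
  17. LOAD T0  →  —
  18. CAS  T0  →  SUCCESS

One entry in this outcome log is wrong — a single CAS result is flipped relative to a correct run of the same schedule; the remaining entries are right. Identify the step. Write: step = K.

Re-executing:
step 1: T1 LOAD ⇒ load; ctr=2 reg=2
step 2: T0 LOAD ⇒ load; ctr=2 reg=2
step 3: T1 CAS ⇒ ok; ctr=3 reg=2
step 4: T1 LOAD ⇒ load; ctr=3 reg=3
step 5: T0 CAS ⇒ retry; ctr=3 reg=2
step 6: T0 LOAD ⇒ load; ctr=3 reg=3
step 7: T1 CAS ⇒ ok; ctr=4 reg=3
step 8: T0 CAS ⇒ retry; ctr=4 reg=3
step 9: T0 LOAD ⇒ load; ctr=4 reg=4
step 10: T1 LOAD ⇒ load; ctr=4 reg=4
step 11: T0 CAS ⇒ ok; ctr=5 reg=4
step 12: T0 LOAD ⇒ load; ctr=5 reg=5
step 13: T0 CAS ⇒ ok; ctr=6 reg=5
step 14: T1 CAS ⇒ retry; ctr=6 reg=4
step 15: T0 LOAD ⇒ load; ctr=6 reg=6
step 16: T0 CAS ⇒ ok; ctr=7 reg=6
step 17: T0 LOAD ⇒ load; ctr=7 reg=7
step 18: T0 CAS ⇒ ok; ctr=8 reg=7
Log disagrees first at step 8.

step = 8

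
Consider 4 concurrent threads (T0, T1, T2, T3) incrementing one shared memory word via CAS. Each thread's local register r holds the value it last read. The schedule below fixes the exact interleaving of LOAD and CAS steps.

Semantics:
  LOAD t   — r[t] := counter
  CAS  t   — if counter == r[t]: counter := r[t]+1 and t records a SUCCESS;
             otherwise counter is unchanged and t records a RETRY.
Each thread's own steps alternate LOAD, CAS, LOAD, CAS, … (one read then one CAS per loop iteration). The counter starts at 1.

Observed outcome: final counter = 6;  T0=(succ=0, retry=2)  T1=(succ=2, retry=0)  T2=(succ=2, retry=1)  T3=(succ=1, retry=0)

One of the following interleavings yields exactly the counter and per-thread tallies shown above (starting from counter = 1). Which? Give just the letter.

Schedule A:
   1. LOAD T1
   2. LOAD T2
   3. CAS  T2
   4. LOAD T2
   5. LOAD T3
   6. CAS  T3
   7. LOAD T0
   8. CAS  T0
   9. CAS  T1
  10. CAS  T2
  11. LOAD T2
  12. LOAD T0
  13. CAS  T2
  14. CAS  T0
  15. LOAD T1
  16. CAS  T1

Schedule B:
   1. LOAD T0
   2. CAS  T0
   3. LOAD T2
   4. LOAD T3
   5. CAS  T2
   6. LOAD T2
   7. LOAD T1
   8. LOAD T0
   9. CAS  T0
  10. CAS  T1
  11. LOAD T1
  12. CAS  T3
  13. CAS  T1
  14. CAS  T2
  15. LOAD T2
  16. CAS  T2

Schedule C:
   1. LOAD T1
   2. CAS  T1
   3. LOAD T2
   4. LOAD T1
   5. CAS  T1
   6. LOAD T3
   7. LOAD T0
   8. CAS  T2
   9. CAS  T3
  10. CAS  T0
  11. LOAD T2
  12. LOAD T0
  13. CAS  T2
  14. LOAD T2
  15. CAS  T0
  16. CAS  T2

Run C:
#1 T1 reads 1
#2 T1 CAS(1→2) writes; counter now 2
#3 T2 reads 2
#4 T1 reads 2
#5 T1 CAS(2→3) writes; counter now 3
#6 T3 reads 3
#7 T0 reads 3
#8 T2 CAS(2→3) fails; counter now 3
#9 T3 CAS(3→4) writes; counter now 4
#10 T0 CAS(3→4) fails; counter now 4
#11 T2 reads 4
#12 T0 reads 4
#13 T2 CAS(4→5) writes; counter now 5
#14 T2 reads 5
#15 T0 CAS(4→5) fails; counter now 5
#16 T2 CAS(5→6) writes; counter now 6

C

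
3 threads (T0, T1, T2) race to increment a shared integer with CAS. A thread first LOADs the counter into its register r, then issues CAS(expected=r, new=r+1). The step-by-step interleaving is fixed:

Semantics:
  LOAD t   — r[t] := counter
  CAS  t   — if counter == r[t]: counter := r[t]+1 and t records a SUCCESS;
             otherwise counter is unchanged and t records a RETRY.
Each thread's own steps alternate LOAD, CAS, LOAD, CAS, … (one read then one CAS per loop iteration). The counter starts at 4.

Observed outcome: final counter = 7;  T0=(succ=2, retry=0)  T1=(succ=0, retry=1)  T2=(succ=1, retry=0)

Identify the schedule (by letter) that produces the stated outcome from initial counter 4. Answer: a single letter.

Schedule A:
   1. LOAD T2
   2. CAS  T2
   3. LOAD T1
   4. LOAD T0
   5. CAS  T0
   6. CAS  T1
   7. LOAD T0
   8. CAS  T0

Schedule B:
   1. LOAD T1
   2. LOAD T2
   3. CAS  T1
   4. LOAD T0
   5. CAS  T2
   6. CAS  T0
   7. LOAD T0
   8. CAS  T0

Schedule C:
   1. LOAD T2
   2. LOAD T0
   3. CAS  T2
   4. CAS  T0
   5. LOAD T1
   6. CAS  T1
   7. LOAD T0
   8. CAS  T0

A

Tracing schedule A:
T2 LOAD — after: cnt=4, r=4 — load
T2 CAS — after: cnt=5, r=4 — ok
T1 LOAD — after: cnt=5, r=5 — load
T0 LOAD — after: cnt=5, r=5 — load
T0 CAS — after: cnt=6, r=5 — ok
T1 CAS — after: cnt=6, r=5 — retry
T0 LOAD — after: cnt=6, r=6 — load
T0 CAS — after: cnt=7, r=6 — ok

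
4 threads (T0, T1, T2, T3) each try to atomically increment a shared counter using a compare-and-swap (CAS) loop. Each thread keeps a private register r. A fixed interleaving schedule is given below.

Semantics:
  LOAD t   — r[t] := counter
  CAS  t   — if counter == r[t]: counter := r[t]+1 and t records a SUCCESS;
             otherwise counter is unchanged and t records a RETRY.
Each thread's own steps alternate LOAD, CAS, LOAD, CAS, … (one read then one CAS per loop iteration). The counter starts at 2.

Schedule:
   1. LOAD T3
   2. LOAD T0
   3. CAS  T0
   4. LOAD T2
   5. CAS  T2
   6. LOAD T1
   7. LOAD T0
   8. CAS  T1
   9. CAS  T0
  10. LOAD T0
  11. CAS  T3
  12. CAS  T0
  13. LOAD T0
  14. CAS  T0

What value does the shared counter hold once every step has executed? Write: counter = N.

counter = 7

T3 LOAD — after: cnt=2, r=2 — load
T0 LOAD — after: cnt=2, r=2 — load
T0 CAS — after: cnt=3, r=2 — ok
T2 LOAD — after: cnt=3, r=3 — load
T2 CAS — after: cnt=4, r=3 — ok
T1 LOAD — after: cnt=4, r=4 — load
T0 LOAD — after: cnt=4, r=4 — load
T1 CAS — after: cnt=5, r=4 — ok
T0 CAS — after: cnt=5, r=4 — retry
T0 LOAD — after: cnt=5, r=5 — load
T3 CAS — after: cnt=5, r=2 — retry
T0 CAS — after: cnt=6, r=5 — ok
T0 LOAD — after: cnt=6, r=6 — load
T0 CAS — after: cnt=7, r=6 — ok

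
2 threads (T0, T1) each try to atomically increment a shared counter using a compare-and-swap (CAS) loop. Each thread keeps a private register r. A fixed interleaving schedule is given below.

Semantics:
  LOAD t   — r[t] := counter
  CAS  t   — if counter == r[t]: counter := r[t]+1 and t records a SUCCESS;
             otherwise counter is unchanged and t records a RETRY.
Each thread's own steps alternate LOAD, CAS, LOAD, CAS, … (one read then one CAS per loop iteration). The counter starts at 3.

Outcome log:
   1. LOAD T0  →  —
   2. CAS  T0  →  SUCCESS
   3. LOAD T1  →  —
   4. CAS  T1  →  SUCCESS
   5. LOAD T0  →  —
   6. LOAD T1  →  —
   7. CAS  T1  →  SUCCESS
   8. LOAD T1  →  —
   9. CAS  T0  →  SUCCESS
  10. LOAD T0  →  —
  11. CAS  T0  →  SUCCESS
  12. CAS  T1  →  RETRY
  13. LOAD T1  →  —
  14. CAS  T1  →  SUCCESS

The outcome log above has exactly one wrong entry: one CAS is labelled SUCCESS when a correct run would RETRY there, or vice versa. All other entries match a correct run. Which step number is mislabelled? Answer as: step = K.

step = 9

Reference trace:
[1] T0.load  rd  (counter 3, T0.r 3)
[2] T0.cas  hit  (counter 4, T0.r 3)
[3] T1.load  rd  (counter 4, T1.r 4)
[4] T1.cas  hit  (counter 5, T1.r 4)
[5] T0.load  rd  (counter 5, T0.r 5)
[6] T1.load  rd  (counter 5, T1.r 5)
[7] T1.cas  hit  (counter 6, T1.r 5)
[8] T1.load  rd  (counter 6, T1.r 6)
[9] T0.cas  miss  (counter 6, T0.r 5)
[10] T0.load  rd  (counter 6, T0.r 6)
[11] T0.cas  hit  (counter 7, T0.r 6)
[12] T1.cas  miss  (counter 7, T1.r 6)
[13] T1.load  rd  (counter 7, T1.r 7)
[14] T1.cas  hit  (counter 8, T1.r 7)
Flip is step 9.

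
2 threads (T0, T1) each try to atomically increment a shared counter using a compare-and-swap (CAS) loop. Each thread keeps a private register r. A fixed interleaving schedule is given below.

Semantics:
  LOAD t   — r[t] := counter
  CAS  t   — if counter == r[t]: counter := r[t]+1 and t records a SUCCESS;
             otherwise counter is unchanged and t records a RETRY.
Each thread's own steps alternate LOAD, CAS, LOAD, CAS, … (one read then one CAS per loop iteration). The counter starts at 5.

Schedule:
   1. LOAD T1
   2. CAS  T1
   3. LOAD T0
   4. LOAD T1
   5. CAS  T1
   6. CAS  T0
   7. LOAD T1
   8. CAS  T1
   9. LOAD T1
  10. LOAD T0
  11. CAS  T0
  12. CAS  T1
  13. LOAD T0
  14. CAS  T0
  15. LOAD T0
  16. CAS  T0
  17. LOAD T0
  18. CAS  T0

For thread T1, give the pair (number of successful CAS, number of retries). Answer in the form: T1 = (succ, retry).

T1 = (3, 1)

1. LOAD T1 → mem=5 r[T1]=5 [LOAD]
2. CAS T1 → mem=6 r[T1]=5 [OK]
3. LOAD T0 → mem=6 r[T0]=6 [LOAD]
4. LOAD T1 → mem=6 r[T1]=6 [LOAD]
5. CAS T1 → mem=7 r[T1]=6 [OK]
6. CAS T0 → mem=7 r[T0]=6 [RETRY]
7. LOAD T1 → mem=7 r[T1]=7 [LOAD]
8. CAS T1 → mem=8 r[T1]=7 [OK]
9. LOAD T1 → mem=8 r[T1]=8 [LOAD]
10. LOAD T0 → mem=8 r[T0]=8 [LOAD]
11. CAS T0 → mem=9 r[T0]=8 [OK]
12. CAS T1 → mem=9 r[T1]=8 [RETRY]
13. LOAD T0 → mem=9 r[T0]=9 [LOAD]
14. CAS T0 → mem=10 r[T0]=9 [OK]
15. LOAD T0 → mem=10 r[T0]=10 [LOAD]
16. CAS T0 → mem=11 r[T0]=10 [OK]
17. LOAD T0 → mem=11 r[T0]=11 [LOAD]
18. CAS T0 → mem=12 r[T0]=11 [OK]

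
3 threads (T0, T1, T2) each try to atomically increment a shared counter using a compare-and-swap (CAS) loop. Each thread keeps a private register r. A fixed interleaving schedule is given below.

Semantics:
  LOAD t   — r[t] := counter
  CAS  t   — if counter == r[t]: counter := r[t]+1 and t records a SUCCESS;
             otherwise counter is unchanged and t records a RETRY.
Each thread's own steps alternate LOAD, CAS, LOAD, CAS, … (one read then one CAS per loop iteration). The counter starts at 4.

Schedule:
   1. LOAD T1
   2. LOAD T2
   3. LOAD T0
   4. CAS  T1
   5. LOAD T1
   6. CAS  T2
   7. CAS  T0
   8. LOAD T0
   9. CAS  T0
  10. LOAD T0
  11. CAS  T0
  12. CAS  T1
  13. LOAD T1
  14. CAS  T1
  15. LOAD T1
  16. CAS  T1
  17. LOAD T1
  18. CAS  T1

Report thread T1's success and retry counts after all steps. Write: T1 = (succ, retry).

[1] T1.load  rd  (counter 4, T1.r 4)
[2] T2.load  rd  (counter 4, T2.r 4)
[3] T0.load  rd  (counter 4, T0.r 4)
[4] T1.cas  hit  (counter 5, T1.r 4)
[5] T1.load  rd  (counter 5, T1.r 5)
[6] T2.cas  miss  (counter 5, T2.r 4)
[7] T0.cas  miss  (counter 5, T0.r 4)
[8] T0.load  rd  (counter 5, T0.r 5)
[9] T0.cas  hit  (counter 6, T0.r 5)
[10] T0.load  rd  (counter 6, T0.r 6)
[11] T0.cas  hit  (counter 7, T0.r 6)
[12] T1.cas  miss  (counter 7, T1.r 5)
[13] T1.load  rd  (counter 7, T1.r 7)
[14] T1.cas  hit  (counter 8, T1.r 7)
[15] T1.load  rd  (counter 8, T1.r 8)
[16] T1.cas  hit  (counter 9, T1.r 8)
[17] T1.load  rd  (counter 9, T1.r 9)
[18] T1.cas  hit  (counter 10, T1.r 9)

T1 = (4, 1)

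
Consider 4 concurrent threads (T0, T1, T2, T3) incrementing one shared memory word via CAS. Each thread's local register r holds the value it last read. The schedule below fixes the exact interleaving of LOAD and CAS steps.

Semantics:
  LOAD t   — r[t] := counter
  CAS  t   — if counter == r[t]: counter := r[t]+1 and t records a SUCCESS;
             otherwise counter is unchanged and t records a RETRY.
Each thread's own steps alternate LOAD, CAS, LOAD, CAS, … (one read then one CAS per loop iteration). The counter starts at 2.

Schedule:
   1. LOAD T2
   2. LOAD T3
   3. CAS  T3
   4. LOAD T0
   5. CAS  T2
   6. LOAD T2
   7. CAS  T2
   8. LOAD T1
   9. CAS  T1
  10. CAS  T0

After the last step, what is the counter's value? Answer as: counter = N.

[1] T2.load  rd  (counter 2, T2.r 2)
[2] T3.load  rd  (counter 2, T3.r 2)
[3] T3.cas  hit  (counter 3, T3.r 2)
[4] T0.load  rd  (counter 3, T0.r 3)
[5] T2.cas  miss  (counter 3, T2.r 2)
[6] T2.load  rd  (counter 3, T2.r 3)
[7] T2.cas  hit  (counter 4, T2.r 3)
[8] T1.load  rd  (counter 4, T1.r 4)
[9] T1.cas  hit  (counter 5, T1.r 4)
[10] T0.cas  miss  (counter 5, T0.r 3)

counter = 5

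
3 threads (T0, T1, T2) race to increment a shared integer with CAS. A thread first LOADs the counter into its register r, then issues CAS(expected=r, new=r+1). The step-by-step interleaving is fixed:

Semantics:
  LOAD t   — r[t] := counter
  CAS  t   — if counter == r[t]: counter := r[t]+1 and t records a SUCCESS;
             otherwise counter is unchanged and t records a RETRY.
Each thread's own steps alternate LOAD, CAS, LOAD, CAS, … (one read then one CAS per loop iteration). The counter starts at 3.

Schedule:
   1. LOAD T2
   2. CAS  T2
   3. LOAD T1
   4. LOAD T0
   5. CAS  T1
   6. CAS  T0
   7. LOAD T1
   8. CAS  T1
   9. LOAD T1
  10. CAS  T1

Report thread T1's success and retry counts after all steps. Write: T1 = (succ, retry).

1. LOAD T2 → mem=3 r[T2]=3 [LOAD]
2. CAS T2 → mem=4 r[T2]=3 [OK]
3. LOAD T1 → mem=4 r[T1]=4 [LOAD]
4. LOAD T0 → mem=4 r[T0]=4 [LOAD]
5. CAS T1 → mem=5 r[T1]=4 [OK]
6. CAS T0 → mem=5 r[T0]=4 [RETRY]
7. LOAD T1 → mem=5 r[T1]=5 [LOAD]
8. CAS T1 → mem=6 r[T1]=5 [OK]
9. LOAD T1 → mem=6 r[T1]=6 [LOAD]
10. CAS T1 → mem=7 r[T1]=6 [OK]

T1 = (3, 0)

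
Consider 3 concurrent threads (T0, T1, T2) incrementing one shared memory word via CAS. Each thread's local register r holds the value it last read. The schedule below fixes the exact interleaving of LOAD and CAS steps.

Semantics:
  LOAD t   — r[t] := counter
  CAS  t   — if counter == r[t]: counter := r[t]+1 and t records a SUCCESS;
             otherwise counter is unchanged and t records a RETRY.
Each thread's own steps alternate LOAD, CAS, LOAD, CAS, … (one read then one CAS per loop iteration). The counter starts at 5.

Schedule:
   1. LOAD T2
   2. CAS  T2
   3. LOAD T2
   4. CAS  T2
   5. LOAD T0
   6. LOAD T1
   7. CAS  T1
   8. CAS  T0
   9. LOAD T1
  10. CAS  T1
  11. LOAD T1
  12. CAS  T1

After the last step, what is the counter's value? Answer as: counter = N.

1. LOAD T2 → mem=5 r[T2]=5 [LOAD]
2. CAS T2 → mem=6 r[T2]=5 [OK]
3. LOAD T2 → mem=6 r[T2]=6 [LOAD]
4. CAS T2 → mem=7 r[T2]=6 [OK]
5. LOAD T0 → mem=7 r[T0]=7 [LOAD]
6. LOAD T1 → mem=7 r[T1]=7 [LOAD]
7. CAS T1 → mem=8 r[T1]=7 [OK]
8. CAS T0 → mem=8 r[T0]=7 [RETRY]
9. LOAD T1 → mem=8 r[T1]=8 [LOAD]
10. CAS T1 → mem=9 r[T1]=8 [OK]
11. LOAD T1 → mem=9 r[T1]=9 [LOAD]
12. CAS T1 → mem=10 r[T1]=9 [OK]

counter = 10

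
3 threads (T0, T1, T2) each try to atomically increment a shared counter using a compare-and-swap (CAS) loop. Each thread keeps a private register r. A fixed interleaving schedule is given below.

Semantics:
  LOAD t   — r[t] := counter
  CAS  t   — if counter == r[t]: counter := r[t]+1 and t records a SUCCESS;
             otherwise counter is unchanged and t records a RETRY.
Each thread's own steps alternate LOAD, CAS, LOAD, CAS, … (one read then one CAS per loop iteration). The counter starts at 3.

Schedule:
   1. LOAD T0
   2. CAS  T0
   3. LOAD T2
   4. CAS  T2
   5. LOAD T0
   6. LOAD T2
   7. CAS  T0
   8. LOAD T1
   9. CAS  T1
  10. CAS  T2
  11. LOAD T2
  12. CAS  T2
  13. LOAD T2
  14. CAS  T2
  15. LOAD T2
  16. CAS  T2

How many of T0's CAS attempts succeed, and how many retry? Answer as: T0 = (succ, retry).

T0 = (2, 0)

step 1: T0 LOAD ⇒ load; ctr=3 reg=3
step 2: T0 CAS ⇒ ok; ctr=4 reg=3
step 3: T2 LOAD ⇒ load; ctr=4 reg=4
step 4: T2 CAS ⇒ ok; ctr=5 reg=4
step 5: T0 LOAD ⇒ load; ctr=5 reg=5
step 6: T2 LOAD ⇒ load; ctr=5 reg=5
step 7: T0 CAS ⇒ ok; ctr=6 reg=5
step 8: T1 LOAD ⇒ load; ctr=6 reg=6
step 9: T1 CAS ⇒ ok; ctr=7 reg=6
step 10: T2 CAS ⇒ retry; ctr=7 reg=5
step 11: T2 LOAD ⇒ load; ctr=7 reg=7
step 12: T2 CAS ⇒ ok; ctr=8 reg=7
step 13: T2 LOAD ⇒ load; ctr=8 reg=8
step 14: T2 CAS ⇒ ok; ctr=9 reg=8
step 15: T2 LOAD ⇒ load; ctr=9 reg=9
step 16: T2 CAS ⇒ ok; ctr=10 reg=9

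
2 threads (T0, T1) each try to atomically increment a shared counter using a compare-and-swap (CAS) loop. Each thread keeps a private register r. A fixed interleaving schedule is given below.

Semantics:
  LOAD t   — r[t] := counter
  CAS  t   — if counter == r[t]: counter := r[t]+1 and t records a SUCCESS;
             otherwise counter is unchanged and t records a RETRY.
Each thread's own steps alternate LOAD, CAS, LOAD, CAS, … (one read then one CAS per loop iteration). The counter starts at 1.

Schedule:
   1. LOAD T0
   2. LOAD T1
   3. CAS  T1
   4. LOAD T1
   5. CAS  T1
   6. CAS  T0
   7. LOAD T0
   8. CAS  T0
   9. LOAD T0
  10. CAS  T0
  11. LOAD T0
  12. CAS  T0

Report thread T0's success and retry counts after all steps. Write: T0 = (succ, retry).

T0 = (3, 1)

#1 T0 reads 1
#2 T1 reads 1
#3 T1 CAS(1→2) writes; counter now 2
#4 T1 reads 2
#5 T1 CAS(2→3) writes; counter now 3
#6 T0 CAS(1→2) fails; counter now 3
#7 T0 reads 3
#8 T0 CAS(3→4) writes; counter now 4
#9 T0 reads 4
#10 T0 CAS(4→5) writes; counter now 5
#11 T0 reads 5
#12 T0 CAS(5→6) writes; counter now 6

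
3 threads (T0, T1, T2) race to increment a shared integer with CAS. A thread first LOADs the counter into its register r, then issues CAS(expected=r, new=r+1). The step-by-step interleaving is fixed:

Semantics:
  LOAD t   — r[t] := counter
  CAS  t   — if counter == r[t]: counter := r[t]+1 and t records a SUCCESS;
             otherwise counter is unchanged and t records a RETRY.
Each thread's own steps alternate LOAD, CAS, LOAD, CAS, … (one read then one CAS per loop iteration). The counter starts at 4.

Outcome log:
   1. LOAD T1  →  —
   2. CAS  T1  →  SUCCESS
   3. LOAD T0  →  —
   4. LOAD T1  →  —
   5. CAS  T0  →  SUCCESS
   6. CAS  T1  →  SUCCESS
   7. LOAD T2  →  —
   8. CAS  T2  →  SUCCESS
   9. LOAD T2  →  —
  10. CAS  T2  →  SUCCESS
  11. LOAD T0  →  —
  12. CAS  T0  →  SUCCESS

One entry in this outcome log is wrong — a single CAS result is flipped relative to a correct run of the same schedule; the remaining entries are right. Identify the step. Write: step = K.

Correct run:
1. LOAD T1 → mem=4 r[T1]=4 [LOAD]
2. CAS T1 → mem=5 r[T1]=4 [OK]
3. LOAD T0 → mem=5 r[T0]=5 [LOAD]
4. LOAD T1 → mem=5 r[T1]=5 [LOAD]
5. CAS T0 → mem=6 r[T0]=5 [OK]
6. CAS T1 → mem=6 r[T1]=5 [RETRY]
7. LOAD T2 → mem=6 r[T2]=6 [LOAD]
8. CAS T2 → mem=7 r[T2]=6 [OK]
9. LOAD T2 → mem=7 r[T2]=7 [LOAD]
10. CAS T2 → mem=8 r[T2]=7 [OK]
11. LOAD T0 → mem=8 r[T0]=8 [LOAD]
12. CAS T0 → mem=9 r[T0]=8 [OK]
Mismatch at 6.

step = 6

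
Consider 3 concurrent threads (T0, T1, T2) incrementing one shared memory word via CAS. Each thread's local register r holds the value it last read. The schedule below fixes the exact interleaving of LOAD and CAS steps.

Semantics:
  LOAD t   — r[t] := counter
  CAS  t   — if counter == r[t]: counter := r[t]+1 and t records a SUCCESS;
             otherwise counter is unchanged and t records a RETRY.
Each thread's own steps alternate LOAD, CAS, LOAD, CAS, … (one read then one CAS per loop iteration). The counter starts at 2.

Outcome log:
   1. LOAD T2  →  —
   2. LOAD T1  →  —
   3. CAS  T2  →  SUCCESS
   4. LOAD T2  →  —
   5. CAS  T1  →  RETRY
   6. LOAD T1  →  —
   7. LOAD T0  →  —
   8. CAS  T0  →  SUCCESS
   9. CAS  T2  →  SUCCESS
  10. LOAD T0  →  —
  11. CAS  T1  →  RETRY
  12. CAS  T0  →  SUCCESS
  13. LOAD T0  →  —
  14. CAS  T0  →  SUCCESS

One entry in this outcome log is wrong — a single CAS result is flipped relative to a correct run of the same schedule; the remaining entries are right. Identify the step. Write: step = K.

Reference trace:
1. LOAD T2 → mem=2 r[T2]=2 [LOAD]
2. LOAD T1 → mem=2 r[T1]=2 [LOAD]
3. CAS T2 → mem=3 r[T2]=2 [OK]
4. LOAD T2 → mem=3 r[T2]=3 [LOAD]
5. CAS T1 → mem=3 r[T1]=2 [RETRY]
6. LOAD T1 → mem=3 r[T1]=3 [LOAD]
7. LOAD T0 → mem=3 r[T0]=3 [LOAD]
8. CAS T0 → mem=4 r[T0]=3 [OK]
9. CAS T2 → mem=4 r[T2]=3 [RETRY]
10. LOAD T0 → mem=4 r[T0]=4 [LOAD]
11. CAS T1 → mem=4 r[T1]=3 [RETRY]
12. CAS T0 → mem=5 r[T0]=4 [OK]
13. LOAD T0 → mem=5 r[T0]=5 [LOAD]
14. CAS T0 → mem=6 r[T0]=5 [OK]
Log disagrees first at step 9.

step = 9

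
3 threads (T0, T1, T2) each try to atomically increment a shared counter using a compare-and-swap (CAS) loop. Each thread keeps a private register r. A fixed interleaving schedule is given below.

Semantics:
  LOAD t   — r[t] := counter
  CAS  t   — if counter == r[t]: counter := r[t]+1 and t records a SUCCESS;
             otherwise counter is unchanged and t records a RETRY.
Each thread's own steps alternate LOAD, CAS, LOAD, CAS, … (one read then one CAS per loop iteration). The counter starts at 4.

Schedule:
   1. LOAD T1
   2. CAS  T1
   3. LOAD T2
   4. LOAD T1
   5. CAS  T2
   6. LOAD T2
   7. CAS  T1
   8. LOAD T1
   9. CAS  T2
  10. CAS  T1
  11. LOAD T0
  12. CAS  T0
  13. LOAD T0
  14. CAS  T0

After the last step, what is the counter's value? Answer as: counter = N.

counter = 9

T1 LOAD — after: cnt=4, r=4 — load
T1 CAS — after: cnt=5, r=4 — ok
T2 LOAD — after: cnt=5, r=5 — load
T1 LOAD — after: cnt=5, r=5 — load
T2 CAS — after: cnt=6, r=5 — ok
T2 LOAD — after: cnt=6, r=6 — load
T1 CAS — after: cnt=6, r=5 — retry
T1 LOAD — after: cnt=6, r=6 — load
T2 CAS — after: cnt=7, r=6 — ok
T1 CAS — after: cnt=7, r=6 — retry
T0 LOAD — after: cnt=7, r=7 — load
T0 CAS — after: cnt=8, r=7 — ok
T0 LOAD — after: cnt=8, r=8 — load
T0 CAS — after: cnt=9, r=8 — ok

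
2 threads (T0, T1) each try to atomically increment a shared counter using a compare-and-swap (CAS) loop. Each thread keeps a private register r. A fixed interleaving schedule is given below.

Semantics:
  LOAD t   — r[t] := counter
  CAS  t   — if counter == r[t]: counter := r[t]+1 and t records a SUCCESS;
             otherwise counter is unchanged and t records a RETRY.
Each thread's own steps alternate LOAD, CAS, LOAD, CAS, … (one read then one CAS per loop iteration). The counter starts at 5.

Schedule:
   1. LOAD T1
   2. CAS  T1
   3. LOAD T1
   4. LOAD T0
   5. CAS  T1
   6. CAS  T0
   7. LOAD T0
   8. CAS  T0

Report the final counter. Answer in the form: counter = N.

step 1: T1 LOAD ⇒ load; ctr=5 reg=5
step 2: T1 CAS ⇒ ok; ctr=6 reg=5
step 3: T1 LOAD ⇒ load; ctr=6 reg=6
step 4: T0 LOAD ⇒ load; ctr=6 reg=6
step 5: T1 CAS ⇒ ok; ctr=7 reg=6
step 6: T0 CAS ⇒ retry; ctr=7 reg=6
step 7: T0 LOAD ⇒ load; ctr=7 reg=7
step 8: T0 CAS ⇒ ok; ctr=8 reg=7

counter = 8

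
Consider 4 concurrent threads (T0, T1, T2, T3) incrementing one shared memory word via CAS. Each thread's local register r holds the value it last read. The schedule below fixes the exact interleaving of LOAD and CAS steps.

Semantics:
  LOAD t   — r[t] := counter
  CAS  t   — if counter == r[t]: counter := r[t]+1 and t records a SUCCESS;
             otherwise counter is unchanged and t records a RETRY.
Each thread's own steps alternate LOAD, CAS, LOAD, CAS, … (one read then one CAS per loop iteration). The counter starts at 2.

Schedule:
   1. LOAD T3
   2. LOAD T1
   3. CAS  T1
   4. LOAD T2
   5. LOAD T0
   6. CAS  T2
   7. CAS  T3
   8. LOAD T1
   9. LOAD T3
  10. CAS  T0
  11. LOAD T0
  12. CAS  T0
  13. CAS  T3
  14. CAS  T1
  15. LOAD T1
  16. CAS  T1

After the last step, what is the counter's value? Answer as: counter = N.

counter = 6

   1) LOAD T3:  M=2  r_T3=2
   2) LOAD T1:  M=2  r_T1=2
   3) CAS  T1:  M=3  r_T1=2 ✓
   4) LOAD T2:  M=3  r_T2=3
   5) LOAD T0:  M=3  r_T0=3
   6) CAS  T2:  M=4  r_T2=3 ✓
   7) CAS  T3:  M=4  r_T3=2 ✗
   8) LOAD T1:  M=4  r_T1=4
   9) LOAD T3:  M=4  r_T3=4
  10) CAS  T0:  M=4  r_T0=3 ✗
  11) LOAD T0:  M=4  r_T0=4
  12) CAS  T0:  M=5  r_T0=4 ✓
  13) CAS  T3:  M=5  r_T3=4 ✗
  14) CAS  T1:  M=5  r_T1=4 ✗
  15) LOAD T1:  M=5  r_T1=5
  16) CAS  T1:  M=6  r_T1=5 ✓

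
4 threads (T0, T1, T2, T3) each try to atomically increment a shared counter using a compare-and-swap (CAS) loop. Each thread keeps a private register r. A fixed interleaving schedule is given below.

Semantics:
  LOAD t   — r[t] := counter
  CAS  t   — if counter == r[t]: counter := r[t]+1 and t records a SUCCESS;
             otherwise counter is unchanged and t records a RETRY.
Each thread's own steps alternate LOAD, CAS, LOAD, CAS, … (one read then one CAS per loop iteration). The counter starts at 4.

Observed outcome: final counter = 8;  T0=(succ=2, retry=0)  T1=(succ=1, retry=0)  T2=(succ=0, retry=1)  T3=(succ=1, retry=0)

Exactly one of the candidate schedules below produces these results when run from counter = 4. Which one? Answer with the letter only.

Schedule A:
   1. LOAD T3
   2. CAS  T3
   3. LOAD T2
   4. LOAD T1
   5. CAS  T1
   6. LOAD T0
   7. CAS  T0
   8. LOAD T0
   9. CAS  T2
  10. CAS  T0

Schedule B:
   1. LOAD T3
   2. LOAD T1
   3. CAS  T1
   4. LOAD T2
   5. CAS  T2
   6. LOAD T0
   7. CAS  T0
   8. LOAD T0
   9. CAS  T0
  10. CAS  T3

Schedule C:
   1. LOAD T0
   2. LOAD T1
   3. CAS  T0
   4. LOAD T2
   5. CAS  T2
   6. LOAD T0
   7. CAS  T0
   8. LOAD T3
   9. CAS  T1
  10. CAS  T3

A

Simulating candidate A:
step 1: T3 LOAD ⇒ load; ctr=4 reg=4
step 2: T3 CAS ⇒ ok; ctr=5 reg=4
step 3: T2 LOAD ⇒ load; ctr=5 reg=5
step 4: T1 LOAD ⇒ load; ctr=5 reg=5
step 5: T1 CAS ⇒ ok; ctr=6 reg=5
step 6: T0 LOAD ⇒ load; ctr=6 reg=6
step 7: T0 CAS ⇒ ok; ctr=7 reg=6
step 8: T0 LOAD ⇒ load; ctr=7 reg=7
step 9: T2 CAS ⇒ retry; ctr=7 reg=5
step 10: T0 CAS ⇒ ok; ctr=8 reg=7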